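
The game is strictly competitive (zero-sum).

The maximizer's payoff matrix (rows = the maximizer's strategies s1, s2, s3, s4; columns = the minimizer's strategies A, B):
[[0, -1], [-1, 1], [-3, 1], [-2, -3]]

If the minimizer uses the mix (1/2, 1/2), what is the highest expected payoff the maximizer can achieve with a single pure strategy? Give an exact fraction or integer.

0

s1: (0)·(1/2) + (-1)·(1/2) = -1/2.
s2: (-1)·(1/2) + (1)·(1/2) = 0.
s3: (-3)·(1/2) + (1)·(1/2) = -1.
s4: (-2)·(1/2) + (-3)·(1/2) = -5/2.
The best pure response is s2 with expected payoff 0.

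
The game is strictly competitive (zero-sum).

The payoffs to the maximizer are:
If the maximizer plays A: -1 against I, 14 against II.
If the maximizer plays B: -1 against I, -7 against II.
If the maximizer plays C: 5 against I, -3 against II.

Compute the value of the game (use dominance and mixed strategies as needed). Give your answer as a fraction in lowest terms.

Row B is strictly dominated by row C, so the maximizer never plays it.
The remaining 2×2 game on (A, C) × (I, II) has no saddle point. Let the maximizer play A with probability p; indifference gives −p + 5(1−p) = 14p − 3(1−p), so p = 8/23.
Similarly the minimizer's optimal q on I is 17/23, and the value is -1·(17/23) + (14)·(6/23) = 67/23.

67/23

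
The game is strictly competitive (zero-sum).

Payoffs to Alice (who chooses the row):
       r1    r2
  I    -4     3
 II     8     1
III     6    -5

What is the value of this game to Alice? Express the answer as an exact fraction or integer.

Row III is strictly dominated by row II, so Alice never plays it.
The remaining 2×2 game on (I, II) × (r1, r2) has no saddle point. Let Alice play I with probability p; indifference gives −4p + 8(1−p) = 3p + (1−p), so p = 1/2.
Similarly Bob's optimal q on r1 is 1/7, and the value is -4·(1/7) + (3)·(6/7) = 2.

2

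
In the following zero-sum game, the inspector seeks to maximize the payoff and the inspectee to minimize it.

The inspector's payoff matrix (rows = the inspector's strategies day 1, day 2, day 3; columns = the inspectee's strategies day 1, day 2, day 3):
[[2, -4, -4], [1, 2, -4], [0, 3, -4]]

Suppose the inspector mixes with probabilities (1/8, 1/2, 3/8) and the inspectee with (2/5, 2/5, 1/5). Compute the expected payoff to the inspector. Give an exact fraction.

Against (2/5, 2/5, 1/5), each row's expected payoff is day 1: -8/5; day 2: 2/5; day 3: 2/5.
Taking the (1/8, 1/2, 3/8)-weighted average: (1/8)·(-8/5) + (1/2)·(2/5) + (3/8)·(2/5) = 3/20.

3/20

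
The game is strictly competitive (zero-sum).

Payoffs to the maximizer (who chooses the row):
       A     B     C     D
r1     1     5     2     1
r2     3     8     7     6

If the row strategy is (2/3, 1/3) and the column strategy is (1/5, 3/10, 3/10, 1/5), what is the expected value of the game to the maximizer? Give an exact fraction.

113/30

Against (1/5, 3/10, 3/10, 1/5), each row's expected payoff is r1: 5/2; r2: 63/10.
Taking the (2/3, 1/3)-weighted average: (2/3)·(5/2) + (1/3)·(63/10) = 113/30.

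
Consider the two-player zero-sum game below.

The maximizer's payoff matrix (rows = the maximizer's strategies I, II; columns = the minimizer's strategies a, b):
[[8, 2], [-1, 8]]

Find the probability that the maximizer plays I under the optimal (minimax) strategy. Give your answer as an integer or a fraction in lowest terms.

Row minima are 2 and -1, so the maximizer's maximin is 2; column maxima are 8 and 8, so the minimizer's minimax is 8. These differ, so the equilibrium is in mixed strategies.
Let the maximizer play I with probability p. The minimizer is indifferent when 8p − (1−p) = 2p + 8(1−p), giving p = 3/5.

3/5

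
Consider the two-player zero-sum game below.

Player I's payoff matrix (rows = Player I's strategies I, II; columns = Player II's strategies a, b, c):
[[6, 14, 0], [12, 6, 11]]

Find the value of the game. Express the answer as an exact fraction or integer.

Column a is strictly dominated by c for Player II (it gives Player I more in every row).
The remaining 2×2 game on (I, II) × (b, c) has no saddle point. Let Player I play I with probability p; indifference gives 14p + 6(1−p) = 11(1−p), so p = 5/19.
Similarly Player II's optimal q on b is 11/19, and the value is 14·(11/19) + (0)·(8/19) = 154/19.

154/19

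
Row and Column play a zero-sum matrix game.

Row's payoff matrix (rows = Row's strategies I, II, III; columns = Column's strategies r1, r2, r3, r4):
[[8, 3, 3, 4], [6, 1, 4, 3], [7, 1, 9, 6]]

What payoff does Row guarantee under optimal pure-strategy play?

Row minima: 3, 1, 1 → Row's maximin is 3.
Column maxima: 8, 3, 9, 6 → Column's minimax is 3.
They coincide at (I, r2), so the value is 3.

3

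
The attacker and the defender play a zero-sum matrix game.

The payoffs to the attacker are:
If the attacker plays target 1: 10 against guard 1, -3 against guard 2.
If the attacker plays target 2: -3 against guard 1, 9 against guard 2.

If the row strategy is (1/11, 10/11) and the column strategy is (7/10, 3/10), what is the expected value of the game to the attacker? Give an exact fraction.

Against (7/10, 3/10), each row's expected payoff is target 1: 61/10; target 2: 3/5.
Taking the (1/11, 10/11)-weighted average: (1/11)·(61/10) + (10/11)·(3/5) = 11/10.

11/10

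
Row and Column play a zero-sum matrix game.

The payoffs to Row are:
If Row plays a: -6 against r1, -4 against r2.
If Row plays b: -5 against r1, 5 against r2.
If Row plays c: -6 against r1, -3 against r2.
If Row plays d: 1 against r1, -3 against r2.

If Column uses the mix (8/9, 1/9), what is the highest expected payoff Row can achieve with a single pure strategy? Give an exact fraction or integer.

5/9

a: (-6)·(8/9) + (-4)·(1/9) = -52/9.
b: (-5)·(8/9) + (5)·(1/9) = -35/9.
c: (-6)·(8/9) + (-3)·(1/9) = -17/3.
d: (1)·(8/9) + (-3)·(1/9) = 5/9.
The best pure response is d with expected payoff 5/9.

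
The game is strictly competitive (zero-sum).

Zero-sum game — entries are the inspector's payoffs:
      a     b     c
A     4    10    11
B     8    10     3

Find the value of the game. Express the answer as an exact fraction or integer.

19/3

Column b is strictly dominated by a for the inspectee (it gives the inspector more in every row).
The remaining 2×2 game on (A, B) × (a, c) has no saddle point. Let the inspector play A with probability p; indifference gives 4p + 8(1−p) = 11p + 3(1−p), so p = 5/12.
Similarly the inspectee's optimal q on a is 2/3, and the value is 4·(2/3) + (11)·(1/3) = 19/3.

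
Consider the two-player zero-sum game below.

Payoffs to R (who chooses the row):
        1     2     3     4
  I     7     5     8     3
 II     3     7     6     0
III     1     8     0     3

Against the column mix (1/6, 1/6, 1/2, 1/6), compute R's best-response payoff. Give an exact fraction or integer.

I: (7)·(1/6) + (5)·(1/6) + (8)·(1/2) + (3)·(1/6) = 13/2.
II: (3)·(1/6) + (7)·(1/6) + (6)·(1/2) + (0)·(1/6) = 14/3.
III: (1)·(1/6) + (8)·(1/6) + (0)·(1/2) + (3)·(1/6) = 2.
The best pure response is I with expected payoff 13/2.

13/2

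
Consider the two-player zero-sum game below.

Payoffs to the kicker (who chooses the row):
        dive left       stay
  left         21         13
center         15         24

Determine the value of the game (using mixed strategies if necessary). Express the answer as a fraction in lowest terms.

Row minima are 13 and 15, so the kicker's maximin is 15; column maxima are 21 and 24, so the goalkeeper's minimax is 21. These differ, so the equilibrium is in mixed strategies.
Let the kicker play left with probability p. The goalkeeper is indifferent when 21p + 15(1−p) = 13p + 24(1−p), giving p = 9/17.
Let the goalkeeper play dive left with probability q. The kicker is indifferent when 21q + 13(1−q) = 15q + 24(1−q), giving q = 11/17.
The value is 21·(11/17) + (13)·(6/17) = 309/17.

309/17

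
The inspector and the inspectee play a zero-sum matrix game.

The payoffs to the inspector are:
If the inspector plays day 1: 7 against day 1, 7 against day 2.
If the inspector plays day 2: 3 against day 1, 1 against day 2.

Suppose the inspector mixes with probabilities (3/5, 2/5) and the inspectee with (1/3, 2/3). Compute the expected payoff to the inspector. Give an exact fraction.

73/15

Against (1/3, 2/3), each row's expected payoff is day 1: 7; day 2: 5/3.
Taking the (3/5, 2/5)-weighted average: (3/5)·(7) + (2/5)·(5/3) = 73/15.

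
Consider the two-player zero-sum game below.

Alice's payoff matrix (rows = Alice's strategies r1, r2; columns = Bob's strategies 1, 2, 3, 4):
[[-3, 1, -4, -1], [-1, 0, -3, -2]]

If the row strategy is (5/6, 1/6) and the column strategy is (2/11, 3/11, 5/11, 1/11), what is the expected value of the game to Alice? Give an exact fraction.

-139/66

Against (2/11, 3/11, 5/11, 1/11), each row's expected payoff is r1: -24/11; r2: -19/11.
Taking the (5/6, 1/6)-weighted average: (5/6)·(-24/11) + (1/6)·(-19/11) = -139/66.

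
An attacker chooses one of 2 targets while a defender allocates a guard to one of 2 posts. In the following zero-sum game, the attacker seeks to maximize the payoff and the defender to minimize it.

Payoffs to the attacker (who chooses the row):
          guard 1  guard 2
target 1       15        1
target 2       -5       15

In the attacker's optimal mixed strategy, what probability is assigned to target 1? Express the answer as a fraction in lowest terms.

Row minima are 1 and -5, so the attacker's maximin is 1; column maxima are 15 and 15, so the defender's minimax is 15. These differ, so the equilibrium is in mixed strategies.
Let the attacker play target 1 with probability p. The defender is indifferent when 15p − 5(1−p) = p + 15(1−p), giving p = 10/17.

10/17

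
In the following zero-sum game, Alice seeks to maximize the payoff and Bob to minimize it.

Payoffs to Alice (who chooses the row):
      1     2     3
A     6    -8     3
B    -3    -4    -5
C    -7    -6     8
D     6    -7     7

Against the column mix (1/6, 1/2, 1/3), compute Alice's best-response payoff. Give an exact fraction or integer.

A: (6)·(1/6) + (-8)·(1/2) + (3)·(1/3) = -2.
B: (-3)·(1/6) + (-4)·(1/2) + (-5)·(1/3) = -25/6.
C: (-7)·(1/6) + (-6)·(1/2) + (8)·(1/3) = -3/2.
D: (6)·(1/6) + (-7)·(1/2) + (7)·(1/3) = -1/6.
The best pure response is D with expected payoff -1/6.

-1/6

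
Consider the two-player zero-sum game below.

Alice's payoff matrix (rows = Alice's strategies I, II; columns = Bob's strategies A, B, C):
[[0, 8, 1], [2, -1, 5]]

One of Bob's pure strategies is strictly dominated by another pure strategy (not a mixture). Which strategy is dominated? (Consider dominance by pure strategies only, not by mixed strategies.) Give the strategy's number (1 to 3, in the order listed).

Bob prefers columns that give Alice less. Compare C with A: 0 < 1, 2 < 5.
So A strictly dominates C for Bob; C is strictly dominated.

3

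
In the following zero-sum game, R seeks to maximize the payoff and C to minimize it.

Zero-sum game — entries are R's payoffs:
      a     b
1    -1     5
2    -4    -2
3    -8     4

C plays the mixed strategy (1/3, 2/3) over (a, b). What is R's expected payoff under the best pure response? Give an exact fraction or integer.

3

1: (-1)·(1/3) + (5)·(2/3) = 3.
2: (-4)·(1/3) + (-2)·(2/3) = -8/3.
3: (-8)·(1/3) + (4)·(2/3) = 0.
The best pure response is 1 with expected payoff 3.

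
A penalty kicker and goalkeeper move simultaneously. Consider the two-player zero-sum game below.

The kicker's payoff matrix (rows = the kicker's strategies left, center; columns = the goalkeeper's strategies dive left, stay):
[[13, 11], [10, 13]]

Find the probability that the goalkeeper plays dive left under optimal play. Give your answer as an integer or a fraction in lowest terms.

2/5

Row minima are 11 and 10, so the kicker's maximin is 11; column maxima are 13 and 13, so the goalkeeper's minimax is 13. These differ, so the equilibrium is in mixed strategies.
Let the goalkeeper play dive left with probability q. The kicker is indifferent when 13q + 11(1−q) = 10q + 13(1−q), giving q = 2/5.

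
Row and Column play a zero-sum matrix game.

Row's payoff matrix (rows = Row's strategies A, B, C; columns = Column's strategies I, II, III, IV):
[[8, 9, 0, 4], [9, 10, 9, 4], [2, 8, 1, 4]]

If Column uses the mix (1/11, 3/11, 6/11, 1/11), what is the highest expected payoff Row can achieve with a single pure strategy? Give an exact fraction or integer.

A: (8)·(1/11) + (9)·(3/11) + (0)·(6/11) + (4)·(1/11) = 39/11.
B: (9)·(1/11) + (10)·(3/11) + (9)·(6/11) + (4)·(1/11) = 97/11.
C: (2)·(1/11) + (8)·(3/11) + (1)·(6/11) + (4)·(1/11) = 36/11.
The best pure response is B with expected payoff 97/11.

97/11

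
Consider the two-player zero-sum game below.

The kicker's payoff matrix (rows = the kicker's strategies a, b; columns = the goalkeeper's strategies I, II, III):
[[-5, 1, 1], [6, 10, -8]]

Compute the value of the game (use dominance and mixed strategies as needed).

-17/10

Column II is strictly dominated by I for the goalkeeper (it gives the kicker more in every row).
The remaining 2×2 game on (a, b) × (I, III) has no saddle point. Let the kicker play a with probability p; indifference gives −5p + 6(1−p) = p − 8(1−p), so p = 7/10.
Similarly the goalkeeper's optimal q on I is 9/20, and the value is -5·(9/20) + (1)·(11/20) = -17/10.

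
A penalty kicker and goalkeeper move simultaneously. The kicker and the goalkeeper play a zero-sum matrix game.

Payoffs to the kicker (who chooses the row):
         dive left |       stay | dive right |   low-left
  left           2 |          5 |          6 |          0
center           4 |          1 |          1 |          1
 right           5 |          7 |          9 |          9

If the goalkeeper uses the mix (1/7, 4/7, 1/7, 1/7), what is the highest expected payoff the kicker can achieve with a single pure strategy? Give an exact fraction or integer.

51/7

left: (2)·(1/7) + (5)·(4/7) + (6)·(1/7) + (0)·(1/7) = 4.
center: (4)·(1/7) + (1)·(4/7) + (1)·(1/7) + (1)·(1/7) = 10/7.
right: (5)·(1/7) + (7)·(4/7) + (9)·(1/7) + (9)·(1/7) = 51/7.
The best pure response is right with expected payoff 51/7.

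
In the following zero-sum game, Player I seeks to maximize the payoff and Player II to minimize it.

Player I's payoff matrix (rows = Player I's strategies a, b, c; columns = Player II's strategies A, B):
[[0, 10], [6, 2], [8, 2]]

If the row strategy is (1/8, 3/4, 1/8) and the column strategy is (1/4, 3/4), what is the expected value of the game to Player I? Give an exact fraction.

Against (1/4, 3/4), each row's expected payoff is a: 15/2; b: 3; c: 7/2.
Taking the (1/8, 3/4, 1/8)-weighted average: (1/8)·(15/2) + (3/4)·(3) + (1/8)·(7/2) = 29/8.

29/8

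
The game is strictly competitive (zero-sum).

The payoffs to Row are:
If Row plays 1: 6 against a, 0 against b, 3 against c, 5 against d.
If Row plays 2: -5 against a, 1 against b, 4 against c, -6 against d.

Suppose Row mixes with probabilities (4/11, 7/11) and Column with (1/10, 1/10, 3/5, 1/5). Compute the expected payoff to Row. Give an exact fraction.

Against (1/10, 1/10, 3/5, 1/5), each row's expected payoff is 1: 17/5; 2: 4/5.
Taking the (4/11, 7/11)-weighted average: (4/11)·(17/5) + (7/11)·(4/5) = 96/55.

96/55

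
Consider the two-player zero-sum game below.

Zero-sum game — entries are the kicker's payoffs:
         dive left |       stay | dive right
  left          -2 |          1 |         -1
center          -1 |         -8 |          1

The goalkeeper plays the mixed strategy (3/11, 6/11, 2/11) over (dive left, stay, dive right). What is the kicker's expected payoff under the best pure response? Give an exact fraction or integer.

left: (-2)·(3/11) + (1)·(6/11) + (-1)·(2/11) = -2/11.
center: (-1)·(3/11) + (-8)·(6/11) + (1)·(2/11) = -49/11.
The best pure response is left with expected payoff -2/11.

-2/11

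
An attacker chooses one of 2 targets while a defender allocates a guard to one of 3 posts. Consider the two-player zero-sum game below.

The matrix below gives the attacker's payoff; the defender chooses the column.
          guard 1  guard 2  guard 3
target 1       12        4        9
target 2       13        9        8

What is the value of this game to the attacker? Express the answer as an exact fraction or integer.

Column guard 1 is strictly dominated by guard 3 for the defender (it gives the attacker more in every row).
The remaining 2×2 game on (target 1, target 2) × (guard 2, guard 3) has no saddle point. Let the attacker play target 1 with probability p; indifference gives 4p + 9(1−p) = 9p + 8(1−p), so p = 1/6.
Similarly the defender's optimal q on guard 2 is 1/6, and the value is 4·(1/6) + (9)·(5/6) = 49/6.

49/6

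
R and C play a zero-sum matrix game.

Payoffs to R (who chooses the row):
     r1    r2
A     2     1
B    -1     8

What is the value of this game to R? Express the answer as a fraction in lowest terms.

17/10

Row minima are 1 and -1, so R's maximin is 1; column maxima are 2 and 8, so C's minimax is 2. These differ, so the equilibrium is in mixed strategies.
Let R play A with probability p. C is indifferent when 2p − (1−p) = p + 8(1−p), giving p = 9/10.
Let C play r1 with probability q. R is indifferent when 2q + (1−q) = −q + 8(1−q), giving q = 7/10.
The value is 2·(7/10) + (1)·(3/10) = 17/10.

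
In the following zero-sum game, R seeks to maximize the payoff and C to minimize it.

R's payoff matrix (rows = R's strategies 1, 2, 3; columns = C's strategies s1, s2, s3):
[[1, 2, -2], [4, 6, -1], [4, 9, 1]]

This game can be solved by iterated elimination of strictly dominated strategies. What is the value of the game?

1

Row 1 is strictly dominated by row 2 (4>1, 6>2, -1>-2); eliminate 1.
Column s1 is strictly dominated by s3 for C (-1<4, 1<4); eliminate s1.
Column s2 is strictly dominated by s3 for C (-1<6, 1<9); eliminate s2.
Row 2 is strictly dominated by row 3 (1>-1); eliminate 2.
Only (3, s3) remains, with payoff 1.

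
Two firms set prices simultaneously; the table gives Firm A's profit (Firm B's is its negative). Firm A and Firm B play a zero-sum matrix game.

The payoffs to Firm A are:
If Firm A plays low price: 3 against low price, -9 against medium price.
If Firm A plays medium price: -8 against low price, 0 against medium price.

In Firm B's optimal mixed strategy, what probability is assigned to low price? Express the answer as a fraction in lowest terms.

Row minima are -9 and -8, so Firm A's maximin is -8; column maxima are 3 and 0, so Firm B's minimax is 0. These differ, so the equilibrium is in mixed strategies.
Let Firm B play low price with probability q. Firm A is indifferent when 3q − 9(1−q) = −8q, giving q = 9/20.

9/20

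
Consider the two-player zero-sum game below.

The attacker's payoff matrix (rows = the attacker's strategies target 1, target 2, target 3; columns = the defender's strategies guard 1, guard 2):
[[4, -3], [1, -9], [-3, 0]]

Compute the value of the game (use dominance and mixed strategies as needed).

-9/10

Row target 2 is strictly dominated by row target 1, so the attacker never plays it.
The remaining 2×2 game on (target 1, target 3) × (guard 1, guard 2) has no saddle point. Let the attacker play target 1 with probability p; indifference gives 4p − 3(1−p) = −3p, so p = 3/10.
Similarly the defender's optimal q on guard 1 is 3/10, and the value is 4·(3/10) + (-3)·(7/10) = -9/10.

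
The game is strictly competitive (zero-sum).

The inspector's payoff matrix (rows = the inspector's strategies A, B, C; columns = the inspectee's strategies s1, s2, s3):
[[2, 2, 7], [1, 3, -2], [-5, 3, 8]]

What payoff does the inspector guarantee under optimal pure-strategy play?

Row minima: 2, -2, -5 → the inspector's maximin is 2.
Column maxima: 2, 3, 8 → the inspectee's minimax is 2.
They coincide at (A, s1), so the value is 2.

2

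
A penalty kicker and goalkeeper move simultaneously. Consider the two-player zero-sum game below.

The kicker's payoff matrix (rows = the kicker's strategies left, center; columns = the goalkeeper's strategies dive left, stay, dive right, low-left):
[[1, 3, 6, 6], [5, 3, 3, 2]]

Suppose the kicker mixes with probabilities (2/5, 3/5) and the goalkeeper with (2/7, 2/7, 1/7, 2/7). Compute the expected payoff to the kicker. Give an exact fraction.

Against (2/7, 2/7, 1/7, 2/7), each row's expected payoff is left: 26/7; center: 23/7.
Taking the (2/5, 3/5)-weighted average: (2/5)·(26/7) + (3/5)·(23/7) = 121/35.

121/35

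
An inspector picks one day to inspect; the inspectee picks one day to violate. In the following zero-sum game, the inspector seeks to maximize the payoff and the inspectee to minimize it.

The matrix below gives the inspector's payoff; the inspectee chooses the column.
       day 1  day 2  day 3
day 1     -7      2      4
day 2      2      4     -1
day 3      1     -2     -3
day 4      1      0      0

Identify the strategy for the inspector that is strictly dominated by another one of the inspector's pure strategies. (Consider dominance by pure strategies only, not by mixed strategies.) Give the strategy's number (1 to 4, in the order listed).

3

Compare day 3 with day 2: 2 > 1, 4 > -2, -1 > -3.
So day 2 strictly dominates day 3 for the inspector; day 3 is strictly dominated.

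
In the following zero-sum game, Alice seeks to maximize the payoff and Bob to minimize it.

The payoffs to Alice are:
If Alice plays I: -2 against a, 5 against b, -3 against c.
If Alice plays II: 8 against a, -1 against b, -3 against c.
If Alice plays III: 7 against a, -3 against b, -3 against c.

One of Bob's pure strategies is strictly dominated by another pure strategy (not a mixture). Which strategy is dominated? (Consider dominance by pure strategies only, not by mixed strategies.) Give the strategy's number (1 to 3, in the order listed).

1

Bob prefers columns that give Alice less. Compare a with c: -3 < -2, -3 < 8, -3 < 7.
So c strictly dominates a for Bob; a is strictly dominated.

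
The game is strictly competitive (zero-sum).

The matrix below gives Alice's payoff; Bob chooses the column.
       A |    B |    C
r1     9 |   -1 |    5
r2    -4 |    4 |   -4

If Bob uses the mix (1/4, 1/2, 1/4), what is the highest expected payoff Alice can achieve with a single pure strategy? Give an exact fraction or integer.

3

r1: (9)·(1/4) + (-1)·(1/2) + (5)·(1/4) = 3.
r2: (-4)·(1/4) + (4)·(1/2) + (-4)·(1/4) = 0.
The best pure response is r1 with expected payoff 3.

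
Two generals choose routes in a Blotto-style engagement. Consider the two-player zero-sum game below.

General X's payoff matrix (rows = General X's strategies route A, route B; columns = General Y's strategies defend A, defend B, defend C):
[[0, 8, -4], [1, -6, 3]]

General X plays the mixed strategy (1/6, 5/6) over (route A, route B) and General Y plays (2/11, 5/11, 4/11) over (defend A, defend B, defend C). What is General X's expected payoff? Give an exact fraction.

-28/33

Against (2/11, 5/11, 4/11), each row's expected payoff is route A: 24/11; route B: -16/11.
Taking the (1/6, 5/6)-weighted average: (1/6)·(24/11) + (5/6)·(-16/11) = -28/33.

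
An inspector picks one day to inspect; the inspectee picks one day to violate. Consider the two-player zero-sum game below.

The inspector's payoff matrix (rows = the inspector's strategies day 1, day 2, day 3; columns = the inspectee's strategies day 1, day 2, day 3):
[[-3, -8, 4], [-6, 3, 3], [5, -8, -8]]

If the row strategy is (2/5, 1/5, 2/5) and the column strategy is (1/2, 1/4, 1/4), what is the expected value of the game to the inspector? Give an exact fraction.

Against (1/2, 1/4, 1/4), each row's expected payoff is day 1: -5/2; day 2: -3/2; day 3: -3/2.
Taking the (2/5, 1/5, 2/5)-weighted average: (2/5)·(-5/2) + (1/5)·(-3/2) + (2/5)·(-3/2) = -19/10.

-19/10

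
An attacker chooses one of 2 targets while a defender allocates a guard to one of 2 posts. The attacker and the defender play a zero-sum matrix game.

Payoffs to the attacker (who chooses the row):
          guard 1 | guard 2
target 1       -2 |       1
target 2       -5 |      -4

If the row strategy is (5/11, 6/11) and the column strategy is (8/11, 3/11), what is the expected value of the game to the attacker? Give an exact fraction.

-377/121

Against (8/11, 3/11), each row's expected payoff is target 1: -13/11; target 2: -52/11.
Taking the (5/11, 6/11)-weighted average: (5/11)·(-13/11) + (6/11)·(-52/11) = -377/121.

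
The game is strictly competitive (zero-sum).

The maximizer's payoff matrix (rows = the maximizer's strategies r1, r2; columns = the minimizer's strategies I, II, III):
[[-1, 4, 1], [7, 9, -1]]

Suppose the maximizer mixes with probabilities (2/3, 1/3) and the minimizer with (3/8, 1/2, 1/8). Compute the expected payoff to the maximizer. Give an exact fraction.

Against (3/8, 1/2, 1/8), each row's expected payoff is r1: 7/4; r2: 7.
Taking the (2/3, 1/3)-weighted average: (2/3)·(7/4) + (1/3)·(7) = 7/2.

7/2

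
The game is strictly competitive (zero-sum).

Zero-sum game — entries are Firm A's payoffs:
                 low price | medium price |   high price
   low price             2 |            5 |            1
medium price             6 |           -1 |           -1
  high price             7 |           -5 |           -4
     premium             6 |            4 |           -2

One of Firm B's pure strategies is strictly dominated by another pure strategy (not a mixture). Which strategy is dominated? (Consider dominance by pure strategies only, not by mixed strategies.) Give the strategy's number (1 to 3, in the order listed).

Firm B prefers columns that give Firm A less. Compare low price with high price: 1 < 2, -1 < 6, -4 < 7, -2 < 6.
So high price strictly dominates low price for Firm B; low price is strictly dominated.

1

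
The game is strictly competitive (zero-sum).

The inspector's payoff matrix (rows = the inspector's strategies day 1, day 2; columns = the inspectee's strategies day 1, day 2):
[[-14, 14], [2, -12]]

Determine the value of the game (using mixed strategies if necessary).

Row minima are -14 and -12, so the inspector's maximin is -12; column maxima are 2 and 14, so the inspectee's minimax is 2. These differ, so the equilibrium is in mixed strategies.
Let the inspector play day 1 with probability p. The inspectee is indifferent when −14p + 2(1−p) = 14p − 12(1−p), giving p = 1/3.
Let the inspectee play day 1 with probability q. The inspector is indifferent when −14q + 14(1−q) = 2q − 12(1−q), giving q = 13/21.
The value is -14·(13/21) + (14)·(8/21) = -10/3.

-10/3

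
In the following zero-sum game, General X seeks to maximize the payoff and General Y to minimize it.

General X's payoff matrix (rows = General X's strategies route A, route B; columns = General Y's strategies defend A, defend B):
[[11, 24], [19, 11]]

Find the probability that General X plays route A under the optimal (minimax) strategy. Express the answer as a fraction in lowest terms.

8/21

Row minima are 11 and 11, so General X's maximin is 11; column maxima are 19 and 24, so General Y's minimax is 19. These differ, so the equilibrium is in mixed strategies.
Let General X play route A with probability p. General Y is indifferent when 11p + 19(1−p) = 24p + 11(1−p), giving p = 8/21.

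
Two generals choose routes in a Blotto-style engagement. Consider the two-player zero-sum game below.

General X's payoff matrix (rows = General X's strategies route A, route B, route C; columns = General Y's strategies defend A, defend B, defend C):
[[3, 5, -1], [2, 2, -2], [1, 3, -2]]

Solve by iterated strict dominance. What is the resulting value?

Row route C is strictly dominated by row route A (3>1, 5>3, -1>-2); eliminate route C.
Column defend B is strictly dominated by defend C for General Y (-1<5, -2<2); eliminate defend B.
Column defend A is strictly dominated by defend C for General Y (-1<3, -2<2); eliminate defend A.
Row route B is strictly dominated by row route A (-1>-2); eliminate route B.
Only (route A, defend C) remains, with payoff -1.

-1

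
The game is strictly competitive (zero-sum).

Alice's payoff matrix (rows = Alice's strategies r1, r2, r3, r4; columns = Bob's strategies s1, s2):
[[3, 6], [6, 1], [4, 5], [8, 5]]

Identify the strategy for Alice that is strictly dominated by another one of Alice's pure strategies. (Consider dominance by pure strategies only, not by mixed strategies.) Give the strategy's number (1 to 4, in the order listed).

Compare r2 with r4: 8 > 6, 5 > 1.
So r4 strictly dominates r2 for Alice; r2 is strictly dominated.

2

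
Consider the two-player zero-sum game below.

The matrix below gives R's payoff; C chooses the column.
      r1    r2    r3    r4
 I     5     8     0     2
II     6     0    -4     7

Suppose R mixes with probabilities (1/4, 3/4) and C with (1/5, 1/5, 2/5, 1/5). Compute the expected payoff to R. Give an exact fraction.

3/2

Against (1/5, 1/5, 2/5, 1/5), each row's expected payoff is I: 3; II: 1.
Taking the (1/4, 3/4)-weighted average: (1/4)·(3) + (3/4)·(1) = 3/2.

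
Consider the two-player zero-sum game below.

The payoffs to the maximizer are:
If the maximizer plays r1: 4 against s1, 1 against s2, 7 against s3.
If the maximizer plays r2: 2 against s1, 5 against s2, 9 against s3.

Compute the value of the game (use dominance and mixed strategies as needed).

3

Column s3 is strictly dominated by s2 for the minimizer (it gives the maximizer more in every row).
The remaining 2×2 game on (r1, r2) × (s1, s2) has no saddle point. Let the maximizer play r1 with probability p; indifference gives 4p + 2(1−p) = p + 5(1−p), so p = 1/2.
Similarly the minimizer's optimal q on s1 is 2/3, and the value is 4·(2/3) + (1)·(1/3) = 3.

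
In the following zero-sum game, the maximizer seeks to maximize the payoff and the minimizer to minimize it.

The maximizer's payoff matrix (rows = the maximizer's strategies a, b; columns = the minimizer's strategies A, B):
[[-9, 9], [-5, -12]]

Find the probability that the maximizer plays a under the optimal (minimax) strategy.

Row minima are -9 and -12, so the maximizer's maximin is -9; column maxima are -5 and 9, so the minimizer's minimax is -5. These differ, so the equilibrium is in mixed strategies.
Let the maximizer play a with probability p. The minimizer is indifferent when −9p − 5(1−p) = 9p − 12(1−p), giving p = 7/25.

7/25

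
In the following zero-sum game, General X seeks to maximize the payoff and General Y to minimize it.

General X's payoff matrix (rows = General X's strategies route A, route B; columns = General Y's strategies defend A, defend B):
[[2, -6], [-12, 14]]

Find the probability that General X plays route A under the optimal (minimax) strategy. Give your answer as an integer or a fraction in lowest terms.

13/17

Row minima are -6 and -12, so General X's maximin is -6; column maxima are 2 and 14, so General Y's minimax is 2. These differ, so the equilibrium is in mixed strategies.
Let General X play route A with probability p. General Y is indifferent when 2p − 12(1−p) = −6p + 14(1−p), giving p = 13/17.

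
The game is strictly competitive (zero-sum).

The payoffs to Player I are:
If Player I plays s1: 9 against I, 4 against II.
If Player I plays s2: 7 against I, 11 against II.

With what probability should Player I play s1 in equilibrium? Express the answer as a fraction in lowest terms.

4/9

Row minima are 4 and 7, so Player I's maximin is 7; column maxima are 9 and 11, so Player II's minimax is 9. These differ, so the equilibrium is in mixed strategies.
Let Player I play s1 with probability p. Player II is indifferent when 9p + 7(1−p) = 4p + 11(1−p), giving p = 4/9.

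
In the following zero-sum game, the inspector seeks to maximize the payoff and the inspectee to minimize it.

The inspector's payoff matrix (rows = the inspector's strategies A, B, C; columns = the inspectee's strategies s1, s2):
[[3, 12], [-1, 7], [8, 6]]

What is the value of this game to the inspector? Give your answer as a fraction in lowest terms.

Row B is strictly dominated by row A, so the inspector never plays it.
The remaining 2×2 game on (A, C) × (s1, s2) has no saddle point. Let the inspector play A with probability p; indifference gives 3p + 8(1−p) = 12p + 6(1−p), so p = 2/11.
Similarly the inspectee's optimal q on s1 is 6/11, and the value is 3·(6/11) + (12)·(5/11) = 78/11.

78/11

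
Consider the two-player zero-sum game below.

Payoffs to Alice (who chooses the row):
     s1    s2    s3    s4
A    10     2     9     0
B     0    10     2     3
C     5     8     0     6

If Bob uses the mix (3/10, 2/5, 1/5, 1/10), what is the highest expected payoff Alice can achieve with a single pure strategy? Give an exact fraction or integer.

28/5

A: (10)·(3/10) + (2)·(2/5) + (9)·(1/5) + (0)·(1/10) = 28/5.
B: (0)·(3/10) + (10)·(2/5) + (2)·(1/5) + (3)·(1/10) = 47/10.
C: (5)·(3/10) + (8)·(2/5) + (0)·(1/5) + (6)·(1/10) = 53/10.
The best pure response is A with expected payoff 28/5.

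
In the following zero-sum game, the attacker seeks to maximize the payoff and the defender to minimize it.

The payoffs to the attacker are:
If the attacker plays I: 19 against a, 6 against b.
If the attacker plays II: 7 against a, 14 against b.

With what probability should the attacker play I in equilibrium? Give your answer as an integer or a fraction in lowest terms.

7/20

Row minima are 6 and 7, so the attacker's maximin is 7; column maxima are 19 and 14, so the defender's minimax is 14. These differ, so the equilibrium is in mixed strategies.
Let the attacker play I with probability p. The defender is indifferent when 19p + 7(1−p) = 6p + 14(1−p), giving p = 7/20.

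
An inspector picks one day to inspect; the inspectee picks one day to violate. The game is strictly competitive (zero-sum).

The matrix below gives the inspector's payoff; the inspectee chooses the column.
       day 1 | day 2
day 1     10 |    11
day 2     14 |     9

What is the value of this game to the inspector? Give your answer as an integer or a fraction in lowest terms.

32/3

Row minima are 10 and 9, so the inspector's maximin is 10; column maxima are 14 and 11, so the inspectee's minimax is 11. These differ, so the equilibrium is in mixed strategies.
Let the inspector play day 1 with probability p. The inspectee is indifferent when 10p + 14(1−p) = 11p + 9(1−p), giving p = 5/6.
Let the inspectee play day 1 with probability q. The inspector is indifferent when 10q + 11(1−q) = 14q + 9(1−q), giving q = 1/3.
The value is 10·(1/3) + (11)·(2/3) = 32/3.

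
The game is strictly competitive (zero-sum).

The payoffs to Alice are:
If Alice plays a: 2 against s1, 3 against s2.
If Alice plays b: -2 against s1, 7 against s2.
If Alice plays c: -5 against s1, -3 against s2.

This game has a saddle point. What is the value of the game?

2

Row minima: 2, -2, -5 → Alice's maximin is 2.
Column maxima: 2, 7 → Bob's minimax is 2.
They coincide at (a, s1), so the value is 2.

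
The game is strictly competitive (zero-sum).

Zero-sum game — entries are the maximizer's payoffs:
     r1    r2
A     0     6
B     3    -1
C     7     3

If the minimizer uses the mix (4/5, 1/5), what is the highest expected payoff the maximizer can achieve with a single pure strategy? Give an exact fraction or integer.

A: (0)·(4/5) + (6)·(1/5) = 6/5.
B: (3)·(4/5) + (-1)·(1/5) = 11/5.
C: (7)·(4/5) + (3)·(1/5) = 31/5.
The best pure response is C with expected payoff 31/5.

31/5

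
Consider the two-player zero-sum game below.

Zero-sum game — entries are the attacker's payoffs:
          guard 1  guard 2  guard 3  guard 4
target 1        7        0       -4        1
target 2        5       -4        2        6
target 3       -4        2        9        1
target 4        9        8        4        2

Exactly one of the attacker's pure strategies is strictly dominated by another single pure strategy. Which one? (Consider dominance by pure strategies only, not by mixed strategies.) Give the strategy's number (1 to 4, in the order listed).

1

Compare target 1 with target 4: 9 > 7, 8 > 0, 4 > -4, 2 > 1.
So target 4 strictly dominates target 1 for the attacker; target 1 is strictly dominated.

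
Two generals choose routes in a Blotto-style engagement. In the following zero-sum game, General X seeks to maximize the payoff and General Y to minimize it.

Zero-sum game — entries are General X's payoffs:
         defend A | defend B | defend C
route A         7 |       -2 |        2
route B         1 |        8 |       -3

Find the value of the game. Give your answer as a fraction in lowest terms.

2/3

Column defend A is strictly dominated by defend C for General Y (it gives General X more in every row).
The remaining 2×2 game on (route A, route B) × (defend B, defend C) has no saddle point. Let General X play route A with probability p; indifference gives −2p + 8(1−p) = 2p − 3(1−p), so p = 11/15.
Similarly General Y's optimal q on defend B is 1/3, and the value is -2·(1/3) + (2)·(2/3) = 2/3.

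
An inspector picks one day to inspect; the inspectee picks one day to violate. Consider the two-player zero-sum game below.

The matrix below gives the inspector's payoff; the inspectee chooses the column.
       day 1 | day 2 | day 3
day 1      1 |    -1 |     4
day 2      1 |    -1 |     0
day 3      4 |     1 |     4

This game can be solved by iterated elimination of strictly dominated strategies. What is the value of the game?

Column day 1 is strictly dominated by day 2 for the inspectee (-1<1, -1<1, 1<4); eliminate day 1.
Row day 2 is strictly dominated by row day 3 (1>-1, 4>0); eliminate day 2.
Column day 3 is strictly dominated by day 2 for the inspectee (-1<4, 1<4); eliminate day 3.
Row day 1 is strictly dominated by row day 3 (1>-1); eliminate day 1.
Only (day 3, day 2) remains, with payoff 1.

1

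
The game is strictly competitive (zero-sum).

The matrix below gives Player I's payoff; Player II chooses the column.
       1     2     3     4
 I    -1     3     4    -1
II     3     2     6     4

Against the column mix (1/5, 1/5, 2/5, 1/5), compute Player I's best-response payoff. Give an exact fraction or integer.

21/5

I: (-1)·(1/5) + (3)·(1/5) + (4)·(2/5) + (-1)·(1/5) = 9/5.
II: (3)·(1/5) + (2)·(1/5) + (6)·(2/5) + (4)·(1/5) = 21/5.
The best pure response is II with expected payoff 21/5.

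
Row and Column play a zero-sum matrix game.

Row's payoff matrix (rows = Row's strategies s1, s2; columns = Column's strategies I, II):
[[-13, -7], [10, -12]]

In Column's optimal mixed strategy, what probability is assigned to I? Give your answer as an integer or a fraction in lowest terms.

5/28

Row minima are -13 and -12, so Row's maximin is -12; column maxima are 10 and -7, so Column's minimax is -7. These differ, so the equilibrium is in mixed strategies.
Let Column play I with probability q. Row is indifferent when −13q − 7(1−q) = 10q − 12(1−q), giving q = 5/28.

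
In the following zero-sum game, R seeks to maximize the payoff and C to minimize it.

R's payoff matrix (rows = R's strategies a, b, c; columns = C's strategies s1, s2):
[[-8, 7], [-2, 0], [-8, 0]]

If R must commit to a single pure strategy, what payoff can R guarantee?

-2

The worst-case payoff for each row is a: -8, b: -2, c: -8.
The best of these is -2.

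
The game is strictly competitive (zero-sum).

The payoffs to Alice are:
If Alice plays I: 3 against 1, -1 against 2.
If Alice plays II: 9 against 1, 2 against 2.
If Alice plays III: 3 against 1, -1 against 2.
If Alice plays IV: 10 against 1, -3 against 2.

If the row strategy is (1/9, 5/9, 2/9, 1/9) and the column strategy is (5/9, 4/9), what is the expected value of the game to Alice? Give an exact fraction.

112/27

Against (5/9, 4/9), each row's expected payoff is I: 11/9; II: 53/9; III: 11/9; IV: 38/9.
Taking the (1/9, 5/9, 2/9, 1/9)-weighted average: (1/9)·(11/9) + (5/9)·(53/9) + (2/9)·(11/9) + (1/9)·(38/9) = 112/27.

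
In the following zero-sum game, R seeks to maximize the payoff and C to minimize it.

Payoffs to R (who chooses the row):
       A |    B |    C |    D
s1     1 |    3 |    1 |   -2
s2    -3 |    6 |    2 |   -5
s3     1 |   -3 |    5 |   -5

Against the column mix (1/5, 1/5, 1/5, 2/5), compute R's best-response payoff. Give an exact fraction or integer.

1/5

s1: (1)·(1/5) + (3)·(1/5) + (1)·(1/5) + (-2)·(2/5) = 1/5.
s2: (-3)·(1/5) + (6)·(1/5) + (2)·(1/5) + (-5)·(2/5) = -1.
s3: (1)·(1/5) + (-3)·(1/5) + (5)·(1/5) + (-5)·(2/5) = -7/5.
The best pure response is s1 with expected payoff 1/5.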